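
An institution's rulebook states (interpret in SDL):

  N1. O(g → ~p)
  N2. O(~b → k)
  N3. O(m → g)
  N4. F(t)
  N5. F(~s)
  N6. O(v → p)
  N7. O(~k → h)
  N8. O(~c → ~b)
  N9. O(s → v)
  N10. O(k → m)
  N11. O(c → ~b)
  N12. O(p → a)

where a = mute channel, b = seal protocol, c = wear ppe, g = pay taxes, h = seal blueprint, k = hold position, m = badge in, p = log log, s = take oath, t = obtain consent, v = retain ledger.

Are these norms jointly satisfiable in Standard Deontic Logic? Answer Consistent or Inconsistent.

Inconsistent

Premises 11 and 8 are O(c → ~b) and O(~c → ~b); every ideal world satisfies c or ~c, so in either case ~b holds — hence O(~b).
Applying K to premise 2 (O(~b → k)) and O(~b) yields O(k).
Premise 10 is O(k → m); since O(k), deontic closure gives O(m).
Premise 3 is O(m → g); since O(m), deontic closure gives O(g).
With premise 1, O(g → ~p), the K-axiom yields O(~p).
Premise 6, O(v → p), contraposes to O(~p → ~v); with O(~p) we get O(~v).
Premise 9, O(s → v), contraposes to O(~v → ~s); with O(~v) we get O(~s).
However, F(~s) at premise 5 amounts to O(s).
We now have both O(~s) and O(s) — s is simultaneously obligatory and forbidden, violating the D-axiom.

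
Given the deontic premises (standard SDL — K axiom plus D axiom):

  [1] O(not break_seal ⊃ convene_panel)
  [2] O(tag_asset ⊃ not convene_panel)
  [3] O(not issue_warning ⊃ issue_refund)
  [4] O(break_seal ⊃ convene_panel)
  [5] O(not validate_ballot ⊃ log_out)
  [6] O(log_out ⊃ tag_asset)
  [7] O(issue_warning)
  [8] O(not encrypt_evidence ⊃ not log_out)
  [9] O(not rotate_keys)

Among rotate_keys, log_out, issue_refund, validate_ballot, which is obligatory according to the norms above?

Premises 1 and 4 cover both cases: O(not break_seal ⊃ convene_panel) and O(break_seal ⊃ convene_panel). Since not break_seal ∨ break_seal is a tautology, O(convene_panel) follows.
Premise 2 is O(tag_asset ⊃ not convene_panel); contrapositively O(convene_panel ⊃ not tag_asset). Since O(convene_panel) holds, K gives O(not tag_asset).
Premise 6 is O(log_out ⊃ tag_asset); contrapositively O(not tag_asset ⊃ not log_out). Since O(not tag_asset) holds, K gives O(not log_out).
Premise 5, O(not validate_ballot ⊃ log_out), contraposes to O(not log_out ⊃ validate_ballot); with O(not log_out) we get O(validate_ballot).
So O(validate_ballot) holds — validate_ballot is obligatory. None of the other listed options is made obligatory by any chain of premises.

validate_ballot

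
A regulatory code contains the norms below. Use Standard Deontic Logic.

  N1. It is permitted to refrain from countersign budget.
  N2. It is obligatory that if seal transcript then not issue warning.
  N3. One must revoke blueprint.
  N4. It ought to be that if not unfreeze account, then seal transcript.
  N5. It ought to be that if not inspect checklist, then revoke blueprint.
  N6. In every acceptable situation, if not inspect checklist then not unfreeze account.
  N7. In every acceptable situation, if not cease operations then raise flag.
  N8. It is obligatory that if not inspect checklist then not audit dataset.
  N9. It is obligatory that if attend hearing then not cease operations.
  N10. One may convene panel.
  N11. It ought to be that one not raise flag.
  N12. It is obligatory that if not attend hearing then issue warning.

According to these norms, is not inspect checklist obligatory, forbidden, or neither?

Premise 11 gives O(¬raise_flag).
Premise 7, O(¬cease_operations → raise_flag), contraposes to O(¬raise_flag → cease_operations); with O(¬raise_flag) we get O(cease_operations).
The contrapositive of premise 9 (O(attend_hearing → ¬cease_operations)) is O(cease_operations → ¬attend_hearing), and O(cease_operations) is already established, so O(¬attend_hearing).
From O(¬attend_hearing) and premise 12, O(¬attend_hearing → issue_warning), we obtain O(issue_warning).
The contrapositive of premise 2 (O(seal_transcript → ¬issue_warning)) is O(issue_warning → ¬seal_transcript), and O(issue_warning) is already established, so O(¬seal_transcript).
Premise 4, O(¬unfreeze_account → seal_transcript), contraposes to O(¬seal_transcript → unfreeze_account); with O(¬seal_transcript) we get O(unfreeze_account).
The contrapositive of premise 6 (O(¬inspect_checklist → ¬unfreeze_account)) is O(unfreeze_account → inspect_checklist), and O(unfreeze_account) is already established, so O(inspect_checklist).
Premises 1, 3, 5, 8, 10 do not contribute to this derivation.
Thus O(inspect_checklist), which is F(¬inspect_checklist): ¬inspect_checklist is forbidden.

Forbidden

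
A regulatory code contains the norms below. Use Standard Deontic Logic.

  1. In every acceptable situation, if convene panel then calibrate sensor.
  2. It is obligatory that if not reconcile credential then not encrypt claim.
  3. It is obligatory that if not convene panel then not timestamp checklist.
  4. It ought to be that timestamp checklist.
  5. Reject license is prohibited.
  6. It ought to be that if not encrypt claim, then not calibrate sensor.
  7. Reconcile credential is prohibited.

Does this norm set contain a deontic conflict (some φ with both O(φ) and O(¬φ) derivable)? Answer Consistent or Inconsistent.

From premise 4 we have O(timestamp_checklist).
Premise 3, O(¬convene_panel → ¬timestamp_checklist), contraposes to O(timestamp_checklist → convene_panel); with O(timestamp_checklist) we get O(convene_panel).
Applying K to premise 1 (O(convene_panel → calibrate_sensor)) and O(convene_panel) yields O(calibrate_sensor).
Premise 6, O(¬encrypt_claim → ¬calibrate_sensor), contraposes to O(calibrate_sensor → encrypt_claim); with O(calibrate_sensor) we get O(encrypt_claim).
Premise 2 is O(¬reconcile_credential → ¬encrypt_claim); contrapositively O(encrypt_claim → reconcile_credential). Since O(encrypt_claim) holds, K gives O(reconcile_credential).
However, F(reconcile_credential) at premise 7 amounts to O(¬reconcile_credential).
We now have both O(reconcile_credential) and O(¬reconcile_credential) — reconcile_credential is simultaneously obligatory and forbidden, violating the D-axiom.

Inconsistent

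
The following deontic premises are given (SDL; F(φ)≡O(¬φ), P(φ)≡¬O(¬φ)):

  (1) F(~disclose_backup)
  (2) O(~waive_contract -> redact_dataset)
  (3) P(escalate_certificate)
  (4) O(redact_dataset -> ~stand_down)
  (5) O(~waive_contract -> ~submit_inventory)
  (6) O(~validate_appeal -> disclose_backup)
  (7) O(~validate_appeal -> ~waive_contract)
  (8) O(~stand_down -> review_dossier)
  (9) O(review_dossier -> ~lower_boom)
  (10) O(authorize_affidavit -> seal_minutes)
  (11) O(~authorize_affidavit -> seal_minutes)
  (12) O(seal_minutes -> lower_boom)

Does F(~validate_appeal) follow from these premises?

Yes

Premises 10 and 11 are O(authorize_affidavit -> seal_minutes) and O(~authorize_affidavit -> seal_minutes); every ideal world satisfies authorize_affidavit or ~authorize_affidavit, so in either case seal_minutes holds — hence O(seal_minutes).
From O(seal_minutes) and premise 12, O(seal_minutes -> lower_boom), we obtain O(lower_boom).
The contrapositive of premise 9 (O(review_dossier -> ~lower_boom)) is O(lower_boom -> ~review_dossier), and O(lower_boom) is already established, so O(~review_dossier).
Premise 8, O(~stand_down -> review_dossier), contraposes to O(~review_dossier -> stand_down); with O(~review_dossier) we get O(stand_down).
The contrapositive of premise 4 (O(redact_dataset -> ~stand_down)) is O(stand_down -> ~redact_dataset), and O(stand_down) is already established, so O(~redact_dataset).
Premise 2, O(~waive_contract -> redact_dataset), contraposes to O(~redact_dataset -> waive_contract); with O(~redact_dataset) we get O(waive_contract).
The contrapositive of premise 7 (O(~validate_appeal -> ~waive_contract)) is O(waive_contract -> validate_appeal), and O(waive_contract) is already established, so O(validate_appeal).
Premises 1, 3, 5, 6 do not contribute to this derivation.
So O(validate_appeal) holds, i.e. F(~validate_appeal). The claim follows.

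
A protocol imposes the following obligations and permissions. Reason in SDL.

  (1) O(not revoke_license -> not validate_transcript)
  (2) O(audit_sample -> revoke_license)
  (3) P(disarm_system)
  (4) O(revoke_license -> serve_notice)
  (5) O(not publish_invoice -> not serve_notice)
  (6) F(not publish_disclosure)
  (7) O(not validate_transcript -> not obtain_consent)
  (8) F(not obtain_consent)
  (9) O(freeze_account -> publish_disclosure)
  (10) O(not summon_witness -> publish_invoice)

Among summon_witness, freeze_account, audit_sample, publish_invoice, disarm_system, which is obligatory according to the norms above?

Premise 8, F(not obtain_consent), is equivalent to O(obtain_consent).
Premise 7 is O(not validate_transcript -> not obtain_consent); contrapositively O(obtain_consent -> validate_transcript). Since O(obtain_consent) holds, K gives O(validate_transcript).
The contrapositive of premise 1 (O(not revoke_license -> not validate_transcript)) is O(validate_transcript -> revoke_license), and O(validate_transcript) is already established, so O(revoke_license).
With premise 4, O(revoke_license -> serve_notice), the K-axiom yields O(serve_notice).
The contrapositive of premise 5 (O(not publish_invoice -> not serve_notice)) is O(serve_notice -> publish_invoice), and O(serve_notice) is already established, so O(publish_invoice).
So O(publish_invoice) holds — publish_invoice is obligatory. None of the other listed options is made obligatory by any chain of premises.

publish_invoice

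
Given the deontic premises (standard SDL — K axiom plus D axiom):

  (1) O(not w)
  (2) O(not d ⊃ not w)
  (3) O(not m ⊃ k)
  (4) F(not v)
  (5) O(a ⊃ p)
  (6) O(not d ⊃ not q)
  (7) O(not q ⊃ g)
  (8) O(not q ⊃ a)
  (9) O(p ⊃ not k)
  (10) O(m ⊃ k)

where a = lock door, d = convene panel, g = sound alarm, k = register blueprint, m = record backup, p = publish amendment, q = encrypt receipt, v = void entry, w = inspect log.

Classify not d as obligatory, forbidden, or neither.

Forbidden

Premises 3 and 10 are O(not m ⊃ k) and O(m ⊃ k); every ideal world satisfies not m or m, so in either case k holds — hence O(k).
The contrapositive of premise 9 (O(p ⊃ not k)) is O(k ⊃ not p), and O(k) is already established, so O(not p).
Premise 5, O(a ⊃ p), contraposes to O(not p ⊃ not a); with O(not p) we get O(not a).
Premise 8 is O(not q ⊃ a); contrapositively O(not a ⊃ q). Since O(not a) holds, K gives O(q).
Premise 6 is O(not d ⊃ not q); contrapositively O(q ⊃ d). Since O(q) holds, K gives O(d).
Premises 1, 2, 4, 7 do not contribute to this derivation.
Thus O(d), which is F(not d): not d is forbidden.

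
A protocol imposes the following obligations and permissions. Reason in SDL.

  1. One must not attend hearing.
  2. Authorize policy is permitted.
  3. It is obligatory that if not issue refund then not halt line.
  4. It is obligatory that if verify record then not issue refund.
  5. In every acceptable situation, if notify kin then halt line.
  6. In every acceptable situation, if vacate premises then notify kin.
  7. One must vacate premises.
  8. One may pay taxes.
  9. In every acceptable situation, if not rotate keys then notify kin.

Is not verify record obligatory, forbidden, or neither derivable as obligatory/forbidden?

Obligatory

Premise 7 states O(vacate_premises) outright.
With premise 6, O(vacate_premises → notify_kin), the K-axiom yields O(notify_kin).
Applying K to premise 5 (O(notify_kin → halt_line)) and O(notify_kin) yields O(halt_line).
Premise 3, O(¬issue_refund → ¬halt_line), contraposes to O(halt_line → issue_refund); with O(halt_line) we get O(issue_refund).
Premise 4, O(verify_record → ¬issue_refund), contraposes to O(issue_refund → ¬verify_record); with O(issue_refund) we get O(¬verify_record).
Premises 1, 2, 8, 9 do not contribute to this derivation.
Hence ¬verify_record is obligatory.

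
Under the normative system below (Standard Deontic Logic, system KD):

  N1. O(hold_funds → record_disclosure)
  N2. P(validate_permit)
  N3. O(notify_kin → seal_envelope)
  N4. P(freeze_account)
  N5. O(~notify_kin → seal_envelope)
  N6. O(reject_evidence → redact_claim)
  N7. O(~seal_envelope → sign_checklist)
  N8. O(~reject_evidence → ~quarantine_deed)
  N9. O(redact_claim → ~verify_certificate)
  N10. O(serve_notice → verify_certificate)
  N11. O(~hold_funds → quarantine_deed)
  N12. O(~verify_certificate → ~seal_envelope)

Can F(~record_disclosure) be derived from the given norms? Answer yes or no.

By case analysis on notify_kin: premise 3 gives O(notify_kin → seal_envelope) and premise 5 gives O(~notify_kin → seal_envelope), so O(seal_envelope) either way.
The contrapositive of premise 12 (O(~verify_certificate → ~seal_envelope)) is O(seal_envelope → verify_certificate), and O(seal_envelope) is already established, so O(verify_certificate).
The contrapositive of premise 9 (O(redact_claim → ~verify_certificate)) is O(verify_certificate → ~redact_claim), and O(verify_certificate) is already established, so O(~redact_claim).
Premise 6, O(reject_evidence → redact_claim), contraposes to O(~redact_claim → ~reject_evidence); with O(~redact_claim) we get O(~reject_evidence).
With premise 8, O(~reject_evidence → ~quarantine_deed), the K-axiom yields O(~quarantine_deed).
Premise 11 is O(~hold_funds → quarantine_deed); contrapositively O(~quarantine_deed → hold_funds). Since O(~quarantine_deed) holds, K gives O(hold_funds).
From O(hold_funds) and premise 1, O(hold_funds → record_disclosure), we obtain O(record_disclosure).
Premises 2, 4, 7, 10 do not contribute to this derivation.
So O(record_disclosure) holds, i.e. F(~record_disclosure). The claim follows.

Yes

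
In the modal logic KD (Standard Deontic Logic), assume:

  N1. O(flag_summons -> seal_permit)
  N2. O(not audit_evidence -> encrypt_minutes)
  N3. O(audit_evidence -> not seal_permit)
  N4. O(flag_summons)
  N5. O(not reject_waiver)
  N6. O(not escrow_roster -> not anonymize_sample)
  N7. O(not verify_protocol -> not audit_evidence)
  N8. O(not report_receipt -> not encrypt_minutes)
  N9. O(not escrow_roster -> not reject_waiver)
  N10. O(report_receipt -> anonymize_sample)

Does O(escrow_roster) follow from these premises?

Yes

Premise 4 states O(flag_summons) outright.
With premise 1, O(flag_summons -> seal_permit), the K-axiom yields O(seal_permit).
Premise 3, O(audit_evidence -> not seal_permit), contraposes to O(seal_permit -> not audit_evidence); with O(seal_permit) we get O(not audit_evidence).
With premise 2, O(not audit_evidence -> encrypt_minutes), the K-axiom yields O(encrypt_minutes).
Premise 8, O(not report_receipt -> not encrypt_minutes), contraposes to O(encrypt_minutes -> report_receipt); with O(encrypt_minutes) we get O(report_receipt).
Applying K to premise 10 (O(report_receipt -> anonymize_sample)) and O(report_receipt) yields O(anonymize_sample).
Premise 6 is O(not escrow_roster -> not anonymize_sample); contrapositively O(anonymize_sample -> escrow_roster). Since O(anonymize_sample) holds, K gives O(escrow_roster).
Premises 5, 7, 9 do not contribute to this derivation.
So O(escrow_roster) follows.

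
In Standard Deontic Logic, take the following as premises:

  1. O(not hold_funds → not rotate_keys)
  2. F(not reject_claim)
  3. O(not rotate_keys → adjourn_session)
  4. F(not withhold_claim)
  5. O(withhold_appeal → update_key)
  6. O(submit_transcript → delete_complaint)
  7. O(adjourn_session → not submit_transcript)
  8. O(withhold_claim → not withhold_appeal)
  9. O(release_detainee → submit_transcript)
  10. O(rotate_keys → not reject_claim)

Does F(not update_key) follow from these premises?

Premise 5 is O(withhold_appeal → update_key), but O(withhold_appeal) is not derivable from the premises, so it does not yield O(update_key).
No other premise forces O(update_key). An ideal world satisfying every premise can still have not update_key true, so F(not update_key) is not derivable.

No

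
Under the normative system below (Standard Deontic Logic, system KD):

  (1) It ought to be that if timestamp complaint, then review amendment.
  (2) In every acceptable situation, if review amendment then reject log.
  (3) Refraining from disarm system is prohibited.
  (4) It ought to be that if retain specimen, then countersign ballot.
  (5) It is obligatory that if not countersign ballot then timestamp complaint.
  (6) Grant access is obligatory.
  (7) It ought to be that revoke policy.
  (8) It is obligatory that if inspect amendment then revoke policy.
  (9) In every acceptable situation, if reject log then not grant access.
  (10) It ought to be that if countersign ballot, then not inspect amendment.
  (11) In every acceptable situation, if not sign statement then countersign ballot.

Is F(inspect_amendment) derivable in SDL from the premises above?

Premise 6 gives O(grant_access).
Premise 9, O(reject_log → ¬grant_access), contraposes to O(grant_access → ¬reject_log); with O(grant_access) we get O(¬reject_log).
Premise 2 is O(review_amendment → reject_log); contrapositively O(¬reject_log → ¬review_amendment). Since O(¬reject_log) holds, K gives O(¬review_amendment).
Premise 1, O(timestamp_complaint → review_amendment), contraposes to O(¬review_amendment → ¬timestamp_complaint); with O(¬review_amendment) we get O(¬timestamp_complaint).
The contrapositive of premise 5 (O(¬countersign_ballot → timestamp_complaint)) is O(¬timestamp_complaint → countersign_ballot), and O(¬timestamp_complaint) is already established, so O(countersign_ballot).
Premise 10 is O(countersign_ballot → ¬inspect_amendment); since O(countersign_ballot), deontic closure gives O(¬inspect_amendment).
Premises 3, 4, 7, 8, 11 do not contribute to this derivation.
So O(¬inspect_amendment) holds, i.e. F(inspect_amendment). The claim follows.

Yes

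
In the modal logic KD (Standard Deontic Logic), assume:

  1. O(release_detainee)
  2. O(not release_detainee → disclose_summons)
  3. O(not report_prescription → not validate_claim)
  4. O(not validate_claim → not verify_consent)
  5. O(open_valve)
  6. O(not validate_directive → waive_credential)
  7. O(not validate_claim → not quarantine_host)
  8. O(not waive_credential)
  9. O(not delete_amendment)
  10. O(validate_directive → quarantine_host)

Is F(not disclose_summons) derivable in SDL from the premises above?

Premise 2 is O(not release_detainee → disclose_summons), but O(not release_detainee) is not derivable from the premises, so it does not yield O(disclose_summons).
No other premise forces O(disclose_summons). An ideal world satisfying every premise can still have not disclose_summons true, so F(not disclose_summons) is not derivable.

No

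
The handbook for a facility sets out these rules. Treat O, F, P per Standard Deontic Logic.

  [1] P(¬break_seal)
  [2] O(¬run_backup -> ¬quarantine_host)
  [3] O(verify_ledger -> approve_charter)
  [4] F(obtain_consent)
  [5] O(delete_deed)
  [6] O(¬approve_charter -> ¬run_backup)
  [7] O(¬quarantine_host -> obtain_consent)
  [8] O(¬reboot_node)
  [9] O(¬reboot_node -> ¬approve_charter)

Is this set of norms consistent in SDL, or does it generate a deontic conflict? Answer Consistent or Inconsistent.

Inconsistent

Premise 4 is F(obtain_consent), i.e. O(¬obtain_consent).
Premise 7 is O(¬quarantine_host -> obtain_consent); contrapositively O(¬obtain_consent -> quarantine_host). Since O(¬obtain_consent) holds, K gives O(quarantine_host).
Premise 2, O(¬run_backup -> ¬quarantine_host), contraposes to O(quarantine_host -> run_backup); with O(quarantine_host) we get O(run_backup).
Premise 6, O(¬approve_charter -> ¬run_backup), contraposes to O(run_backup -> approve_charter); with O(run_backup) we get O(approve_charter).
Premise 9 is O(¬reboot_node -> ¬approve_charter); contrapositively O(approve_charter -> reboot_node). Since O(approve_charter) holds, K gives O(reboot_node).
Yet premise 8 states O(¬reboot_node).
We now have both O(reboot_node) and O(¬reboot_node) — reboot_node is simultaneously obligatory and forbidden, violating the D-axiom.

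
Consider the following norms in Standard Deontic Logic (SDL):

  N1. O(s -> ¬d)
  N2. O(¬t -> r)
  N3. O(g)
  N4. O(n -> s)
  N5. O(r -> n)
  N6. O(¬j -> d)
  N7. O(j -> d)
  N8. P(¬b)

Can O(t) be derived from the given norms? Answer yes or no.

Yes

By case analysis on ¬j: premise 6 gives O(¬j -> d) and premise 7 gives O(j -> d), so O(d) either way.
Premise 1 is O(s -> ¬d); contrapositively O(d -> ¬s). Since O(d) holds, K gives O(¬s).
Premise 4, O(n -> s), contraposes to O(¬s -> ¬n); with O(¬s) we get O(¬n).
Premise 5 is O(r -> n); contrapositively O(¬n -> ¬r). Since O(¬n) holds, K gives O(¬r).
The contrapositive of premise 2 (O(¬t -> r)) is O(¬r -> t), and O(¬r) is already established, so O(t).
Premises 3, 8 do not contribute to this derivation.
So O(t) follows.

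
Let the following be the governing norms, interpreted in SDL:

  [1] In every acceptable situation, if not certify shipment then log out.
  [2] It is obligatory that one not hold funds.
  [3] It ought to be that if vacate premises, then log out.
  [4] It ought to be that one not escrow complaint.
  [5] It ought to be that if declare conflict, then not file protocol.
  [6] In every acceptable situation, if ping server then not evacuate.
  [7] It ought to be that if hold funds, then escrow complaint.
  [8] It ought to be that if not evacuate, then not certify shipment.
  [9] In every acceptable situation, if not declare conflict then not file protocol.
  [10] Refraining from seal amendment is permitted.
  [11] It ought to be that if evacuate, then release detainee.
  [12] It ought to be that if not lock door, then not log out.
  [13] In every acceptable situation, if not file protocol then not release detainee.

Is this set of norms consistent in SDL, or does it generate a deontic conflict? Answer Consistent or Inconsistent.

Premise 7 is O(hold_funds → escrow_complaint), but O(hold_funds) is not derivable from the premises, so it does not yield O(escrow_complaint).
So O(escrow_complaint) is not derivable, and the apparent clash with O(¬escrow_complaint) does not arise.
A world satisfying every obligation exists (e.g. certify_shipment=false, declare_conflict=false, escrow_complaint=false, evacuate=false, file_protocol=false, hold_funds=false, lock_door=true, log_out=true, ping_server=false, release_detainee=false, seal_amendment=false, vacate_premises=false); no atom is both obligatory and forbidden, so the set is consistent.

Consistent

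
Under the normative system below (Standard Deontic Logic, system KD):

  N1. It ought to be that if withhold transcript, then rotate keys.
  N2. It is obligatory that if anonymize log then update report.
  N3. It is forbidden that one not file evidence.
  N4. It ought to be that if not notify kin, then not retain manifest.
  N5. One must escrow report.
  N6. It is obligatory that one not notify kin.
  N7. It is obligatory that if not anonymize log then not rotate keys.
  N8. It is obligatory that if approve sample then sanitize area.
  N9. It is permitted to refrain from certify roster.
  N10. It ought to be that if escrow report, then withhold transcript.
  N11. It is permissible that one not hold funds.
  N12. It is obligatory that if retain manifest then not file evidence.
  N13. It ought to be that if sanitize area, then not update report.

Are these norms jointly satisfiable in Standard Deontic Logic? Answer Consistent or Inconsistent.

Consistent

Premise 12 is O(retain_manifest → ¬file_evidence), but O(retain_manifest) is not derivable from the premises, so it does not yield O(¬file_evidence).
So O(¬file_evidence) is not derivable, and the apparent clash with O(file_evidence) does not arise.
A world satisfying every obligation exists (e.g. anonymize_log=true, approve_sample=false, certify_roster=false, escrow_report=true, file_evidence=true, hold_funds=false, notify_kin=false, retain_manifest=false, rotate_keys=true, sanitize_area=false, update_report=true, withhold_transcript=true); no atom is both obligatory and forbidden, so the set is consistent.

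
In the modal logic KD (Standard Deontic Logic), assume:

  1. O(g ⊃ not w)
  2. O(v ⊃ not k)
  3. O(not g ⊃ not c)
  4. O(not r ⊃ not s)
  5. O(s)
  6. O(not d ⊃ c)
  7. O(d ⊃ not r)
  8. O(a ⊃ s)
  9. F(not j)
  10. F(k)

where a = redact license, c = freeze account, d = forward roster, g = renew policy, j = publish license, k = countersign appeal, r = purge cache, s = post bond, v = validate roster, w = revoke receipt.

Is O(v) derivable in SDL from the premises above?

Premise 2 is O(v ⊃ not k); even if O(not k) held, inferring O(v) would be affirming the consequent — invalid.
No other premise forces O(v). An ideal world satisfying every premise can still have v false, so O(v) is not derivable.

No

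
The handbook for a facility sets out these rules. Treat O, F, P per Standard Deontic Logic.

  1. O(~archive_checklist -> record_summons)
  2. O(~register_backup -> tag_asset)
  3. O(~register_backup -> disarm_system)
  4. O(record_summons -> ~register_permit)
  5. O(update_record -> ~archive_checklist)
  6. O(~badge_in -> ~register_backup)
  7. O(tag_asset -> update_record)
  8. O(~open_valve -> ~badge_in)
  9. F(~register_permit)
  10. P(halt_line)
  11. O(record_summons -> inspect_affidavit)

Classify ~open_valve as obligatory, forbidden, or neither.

Forbidden

Premise 9 is F(~register_permit), i.e. O(register_permit).
The contrapositive of premise 4 (O(record_summons -> ~register_permit)) is O(register_permit -> ~record_summons), and O(register_permit) is already established, so O(~record_summons).
The contrapositive of premise 1 (O(~archive_checklist -> record_summons)) is O(~record_summons -> archive_checklist), and O(~record_summons) is already established, so O(archive_checklist).
The contrapositive of premise 5 (O(update_record -> ~archive_checklist)) is O(archive_checklist -> ~update_record), and O(archive_checklist) is already established, so O(~update_record).
The contrapositive of premise 7 (O(tag_asset -> update_record)) is O(~update_record -> ~tag_asset), and O(~update_record) is already established, so O(~tag_asset).
The contrapositive of premise 2 (O(~register_backup -> tag_asset)) is O(~tag_asset -> register_backup), and O(~tag_asset) is already established, so O(register_backup).
The contrapositive of premise 6 (O(~badge_in -> ~register_backup)) is O(register_backup -> badge_in), and O(register_backup) is already established, so O(badge_in).
Premise 8 is O(~open_valve -> ~badge_in); contrapositively O(badge_in -> open_valve). Since O(badge_in) holds, K gives O(open_valve).
Premises 3, 10, 11 do not contribute to this derivation.
Thus O(open_valve), which is F(~open_valve): ~open_valve is forbidden.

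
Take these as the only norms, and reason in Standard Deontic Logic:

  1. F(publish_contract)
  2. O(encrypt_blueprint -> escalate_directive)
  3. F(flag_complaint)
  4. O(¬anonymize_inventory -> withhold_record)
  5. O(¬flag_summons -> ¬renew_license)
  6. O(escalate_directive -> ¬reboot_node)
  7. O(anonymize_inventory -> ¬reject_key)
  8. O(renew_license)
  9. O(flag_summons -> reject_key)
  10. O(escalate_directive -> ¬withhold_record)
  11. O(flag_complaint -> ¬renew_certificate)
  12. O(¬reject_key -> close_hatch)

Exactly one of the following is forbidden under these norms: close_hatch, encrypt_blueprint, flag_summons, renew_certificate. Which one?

encrypt_blueprint

Premise 8 gives O(renew_license).
Premise 5 is O(¬flag_summons -> ¬renew_license); contrapositively O(renew_license -> flag_summons). Since O(renew_license) holds, K gives O(flag_summons).
Premise 9 is O(flag_summons -> reject_key); since O(flag_summons), deontic closure gives O(reject_key).
Premise 7 is O(anonymize_inventory -> ¬reject_key); contrapositively O(reject_key -> ¬anonymize_inventory). Since O(reject_key) holds, K gives O(¬anonymize_inventory).
From O(¬anonymize_inventory) and premise 4, O(¬anonymize_inventory -> withhold_record), we obtain O(withhold_record).
The contrapositive of premise 10 (O(escalate_directive -> ¬withhold_record)) is O(withhold_record -> ¬escalate_directive), and O(withhold_record) is already established, so O(¬escalate_directive).
Premise 2, O(encrypt_blueprint -> escalate_directive), contraposes to O(¬escalate_directive -> ¬encrypt_blueprint); with O(¬escalate_directive) we get O(¬encrypt_blueprint).
So O(¬encrypt_blueprint) holds, i.e. encrypt_blueprint is forbidden. None of the other listed options is forbidden under the premises.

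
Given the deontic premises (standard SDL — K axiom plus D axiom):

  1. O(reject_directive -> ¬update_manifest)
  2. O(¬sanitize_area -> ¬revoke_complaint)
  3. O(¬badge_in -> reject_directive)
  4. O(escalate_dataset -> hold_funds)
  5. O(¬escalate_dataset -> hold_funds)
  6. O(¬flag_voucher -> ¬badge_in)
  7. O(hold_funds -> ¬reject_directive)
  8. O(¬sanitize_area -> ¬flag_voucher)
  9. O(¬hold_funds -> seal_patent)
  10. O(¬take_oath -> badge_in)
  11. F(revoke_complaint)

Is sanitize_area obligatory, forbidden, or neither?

By case analysis on ¬escalate_dataset: premise 5 gives O(¬escalate_dataset -> hold_funds) and premise 4 gives O(escalate_dataset -> hold_funds), so O(hold_funds) either way.
With premise 7, O(hold_funds -> ¬reject_directive), the K-axiom yields O(¬reject_directive).
Premise 3, O(¬badge_in -> reject_directive), contraposes to O(¬reject_directive -> badge_in); with O(¬reject_directive) we get O(badge_in).
The contrapositive of premise 6 (O(¬flag_voucher -> ¬badge_in)) is O(badge_in -> flag_voucher), and O(badge_in) is already established, so O(flag_voucher).
Premise 8, O(¬sanitize_area -> ¬flag_voucher), contraposes to O(flag_voucher -> sanitize_area); with O(flag_voucher) we get O(sanitize_area).
Premises 1, 2, 9, 10, 11 do not contribute to this derivation.
Hence sanitize_area is obligatory.

Obligatory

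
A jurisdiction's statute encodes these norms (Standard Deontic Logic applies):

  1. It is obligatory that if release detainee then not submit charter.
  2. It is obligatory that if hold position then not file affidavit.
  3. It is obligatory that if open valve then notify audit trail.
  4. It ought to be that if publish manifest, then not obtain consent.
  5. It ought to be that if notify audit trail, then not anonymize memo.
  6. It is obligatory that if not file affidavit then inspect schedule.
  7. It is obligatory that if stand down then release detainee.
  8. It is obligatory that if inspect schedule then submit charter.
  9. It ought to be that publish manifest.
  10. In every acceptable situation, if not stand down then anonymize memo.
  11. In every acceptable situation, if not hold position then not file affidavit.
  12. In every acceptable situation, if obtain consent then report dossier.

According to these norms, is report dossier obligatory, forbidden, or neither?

Neither

Premise 12 is O(obtain_consent → report_dossier), but O(obtain_consent) is not derivable from the premises, so it does not yield O(report_dossier).
No premise or chain of K-axiom applications forces O(report_dossier), and none forces O(¬report_dossier). So report_dossier is neither obligatory nor forbidden under these norms.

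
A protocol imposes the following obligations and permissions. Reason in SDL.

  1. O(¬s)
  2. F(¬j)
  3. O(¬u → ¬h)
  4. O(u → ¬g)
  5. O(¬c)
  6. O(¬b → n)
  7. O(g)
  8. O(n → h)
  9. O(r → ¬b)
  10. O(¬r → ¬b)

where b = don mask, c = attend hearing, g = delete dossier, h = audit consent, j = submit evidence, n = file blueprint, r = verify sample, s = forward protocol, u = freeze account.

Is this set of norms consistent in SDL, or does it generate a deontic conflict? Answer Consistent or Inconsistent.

Premises 10 and 9 cover both cases: O(¬r → ¬b) and O(r → ¬b). Since ¬r ∨ r is a tautology, O(¬b) follows.
With premise 6, O(¬b → n), the K-axiom yields O(n).
From O(n) and premise 8, O(n → h), we obtain O(h).
The contrapositive of premise 3 (O(¬u → ¬h)) is O(h → u), and O(h) is already established, so O(u).
From O(u) and premise 4, O(u → ¬g), we obtain O(¬g).
But premise 7 directly asserts O(g).
We now have both O(¬g) and O(g) — g is simultaneously obligatory and forbidden, violating the D-axiom.

Inconsistent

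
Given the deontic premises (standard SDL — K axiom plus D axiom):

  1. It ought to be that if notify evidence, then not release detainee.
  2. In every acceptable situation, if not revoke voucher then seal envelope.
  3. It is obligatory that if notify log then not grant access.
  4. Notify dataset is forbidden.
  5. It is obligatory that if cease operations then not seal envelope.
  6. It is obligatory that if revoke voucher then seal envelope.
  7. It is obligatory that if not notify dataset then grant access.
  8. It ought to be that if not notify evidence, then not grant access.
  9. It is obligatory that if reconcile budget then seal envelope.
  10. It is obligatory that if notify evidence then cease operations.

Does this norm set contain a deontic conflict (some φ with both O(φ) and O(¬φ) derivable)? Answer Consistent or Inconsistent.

By case analysis on revoke_voucher: premise 6 gives O(revoke_voucher → seal_envelope) and premise 2 gives O(¬revoke_voucher → seal_envelope), so O(seal_envelope) either way.
The contrapositive of premise 5 (O(cease_operations → ¬seal_envelope)) is O(seal_envelope → ¬cease_operations), and O(seal_envelope) is already established, so O(¬cease_operations).
Premise 10, O(notify_evidence → cease_operations), contraposes to O(¬cease_operations → ¬notify_evidence); with O(¬cease_operations) we get O(¬notify_evidence).
With premise 8, O(¬notify_evidence → ¬grant_access), the K-axiom yields O(¬grant_access).
Premise 7, O(¬notify_dataset → grant_access), contraposes to O(¬grant_access → notify_dataset); with O(¬grant_access) we get O(notify_dataset).
Yet premise 4 is F(notify_dataset), i.e. O(¬notify_dataset).
We now have both O(notify_dataset) and O(¬notify_dataset) — notify_dataset is simultaneously obligatory and forbidden, violating the D-axiom.

Inconsistent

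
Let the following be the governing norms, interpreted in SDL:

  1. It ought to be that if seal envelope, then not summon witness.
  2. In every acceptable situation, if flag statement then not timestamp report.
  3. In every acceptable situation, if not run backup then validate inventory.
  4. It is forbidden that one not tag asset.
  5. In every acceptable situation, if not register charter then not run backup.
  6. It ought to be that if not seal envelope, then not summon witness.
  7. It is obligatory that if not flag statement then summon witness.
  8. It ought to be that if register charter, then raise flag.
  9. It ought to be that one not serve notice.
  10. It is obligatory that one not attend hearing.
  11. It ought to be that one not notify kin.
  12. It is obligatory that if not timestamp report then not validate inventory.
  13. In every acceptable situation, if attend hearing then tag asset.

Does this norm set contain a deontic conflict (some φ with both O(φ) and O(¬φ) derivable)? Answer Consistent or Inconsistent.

Consistent

Premise 13 is O(attend_hearing → tag_asset); even if O(tag_asset) held, inferring O(attend_hearing) would be affirming the consequent — invalid.
So O(attend_hearing) is not derivable, and the apparent clash with O(¬attend_hearing) does not arise.
A world satisfying every obligation exists (e.g. attend_hearing=false, flag_statement=true, notify_kin=false, raise_flag=true, register_charter=true, run_backup=true, seal_envelope=false, serve_notice=false, summon_witness=false, tag_asset=true, timestamp_report=false, validate_inventory=false); no atom is both obligatory and forbidden, so the set is consistent.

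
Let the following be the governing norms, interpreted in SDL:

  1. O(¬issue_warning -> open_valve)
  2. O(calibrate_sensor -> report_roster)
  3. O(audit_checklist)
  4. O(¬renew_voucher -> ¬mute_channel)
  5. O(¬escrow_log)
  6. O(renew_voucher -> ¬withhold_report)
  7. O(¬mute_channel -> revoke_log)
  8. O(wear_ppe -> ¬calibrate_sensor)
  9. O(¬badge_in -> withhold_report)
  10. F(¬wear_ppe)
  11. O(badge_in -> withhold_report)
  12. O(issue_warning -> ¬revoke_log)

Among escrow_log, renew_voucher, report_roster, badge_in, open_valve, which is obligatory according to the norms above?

By case analysis on ¬badge_in: premise 9 gives O(¬badge_in -> withhold_report) and premise 11 gives O(badge_in -> withhold_report), so O(withhold_report) either way.
Premise 6 is O(renew_voucher -> ¬withhold_report); contrapositively O(withhold_report -> ¬renew_voucher). Since O(withhold_report) holds, K gives O(¬renew_voucher).
Premise 4 is O(¬renew_voucher -> ¬mute_channel); since O(¬renew_voucher), deontic closure gives O(¬mute_channel).
With premise 7, O(¬mute_channel -> revoke_log), the K-axiom yields O(revoke_log).
Premise 12 is O(issue_warning -> ¬revoke_log); contrapositively O(revoke_log -> ¬issue_warning). Since O(revoke_log) holds, K gives O(¬issue_warning).
With premise 1, O(¬issue_warning -> open_valve), the K-axiom yields O(open_valve).
So O(open_valve) holds — open_valve is obligatory. None of the other listed options is made obligatory by any chain of premises.

open_valve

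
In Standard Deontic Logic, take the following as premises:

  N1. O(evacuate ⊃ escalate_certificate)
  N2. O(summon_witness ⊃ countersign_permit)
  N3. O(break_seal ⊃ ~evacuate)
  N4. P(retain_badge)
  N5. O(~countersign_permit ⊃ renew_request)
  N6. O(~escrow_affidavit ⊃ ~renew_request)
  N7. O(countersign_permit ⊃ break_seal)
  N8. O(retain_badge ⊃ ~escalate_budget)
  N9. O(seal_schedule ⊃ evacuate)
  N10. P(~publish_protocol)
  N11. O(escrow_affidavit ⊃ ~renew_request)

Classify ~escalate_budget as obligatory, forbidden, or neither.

Premise 8 is O(retain_badge ⊃ ~escalate_budget), but O(retain_badge) is not derivable from the premises (the permission P(retain_badge) asserts only ~O(~retain_badge), not O(retain_badge)), so it does not yield O(~escalate_budget).
No premise or chain of K-axiom applications forces O(~escalate_budget), and none forces O(escalate_budget). So ~escalate_budget is neither obligatory nor forbidden under these norms.

Neither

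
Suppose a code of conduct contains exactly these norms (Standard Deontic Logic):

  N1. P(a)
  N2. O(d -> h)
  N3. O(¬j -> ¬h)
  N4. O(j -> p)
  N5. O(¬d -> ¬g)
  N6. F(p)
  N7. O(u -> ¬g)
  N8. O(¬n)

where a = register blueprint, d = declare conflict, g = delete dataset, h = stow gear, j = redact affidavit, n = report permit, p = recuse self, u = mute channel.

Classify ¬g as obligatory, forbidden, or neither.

Obligatory

F(p) at premise 6 means O(¬p).
Premise 4, O(j -> p), contraposes to O(¬p -> ¬j); with O(¬p) we get O(¬j).
From O(¬j) and premise 3, O(¬j -> ¬h), we obtain O(¬h).
Premise 2, O(d -> h), contraposes to O(¬h -> ¬d); with O(¬h) we get O(¬d).
From O(¬d) and premise 5, O(¬d -> ¬g), we obtain O(¬g).
Premises 1, 7, 8 do not contribute to this derivation.
Hence ¬g is obligatory.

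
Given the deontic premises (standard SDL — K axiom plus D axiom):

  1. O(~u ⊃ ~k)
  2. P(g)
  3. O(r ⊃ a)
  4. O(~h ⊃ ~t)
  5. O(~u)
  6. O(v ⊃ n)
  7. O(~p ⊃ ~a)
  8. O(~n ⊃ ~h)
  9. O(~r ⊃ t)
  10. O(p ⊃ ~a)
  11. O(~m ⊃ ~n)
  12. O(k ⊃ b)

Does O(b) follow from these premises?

Premise 12 is O(k ⊃ b), but O(k) is not derivable from the premises, so it does not yield O(b).
No other premise forces O(b). An ideal world satisfying every premise can still have b false, so O(b) is not derivable.

No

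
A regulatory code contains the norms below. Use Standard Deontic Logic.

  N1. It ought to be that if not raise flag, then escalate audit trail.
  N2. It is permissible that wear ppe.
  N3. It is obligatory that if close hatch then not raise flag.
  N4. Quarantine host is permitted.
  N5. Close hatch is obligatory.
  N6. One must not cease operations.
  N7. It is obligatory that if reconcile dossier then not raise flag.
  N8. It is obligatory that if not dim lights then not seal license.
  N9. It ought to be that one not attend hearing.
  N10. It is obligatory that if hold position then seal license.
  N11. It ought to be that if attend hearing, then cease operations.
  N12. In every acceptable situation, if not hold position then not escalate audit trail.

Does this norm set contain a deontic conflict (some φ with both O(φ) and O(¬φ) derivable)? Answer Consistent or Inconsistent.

Consistent

Premise 11 is O(attend_hearing → cease_operations), but O(attend_hearing) is not derivable from the premises, so it does not yield O(cease_operations).
So O(cease_operations) is not derivable, and the apparent clash with O(¬cease_operations) does not arise.
A world satisfying every obligation exists (e.g. attend_hearing=false, cease_operations=false, close_hatch=true, dim_lights=true, escalate_audit_trail=true, hold_position=true, quarantine_host=false, raise_flag=false, reconcile_dossier=false, seal_license=true, wear_ppe=false); no atom is both obligatory and forbidden, so the set is consistent.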